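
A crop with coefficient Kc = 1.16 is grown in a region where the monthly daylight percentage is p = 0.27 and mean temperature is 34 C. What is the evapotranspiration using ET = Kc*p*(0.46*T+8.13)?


ET = Kc * p * (0.46*T + 8.13)
ET = 1.16 * 0.27 * (0.46*34 + 8.13)
ET = 1.16 * 0.27 * 23.7700

7.4448 mm/day


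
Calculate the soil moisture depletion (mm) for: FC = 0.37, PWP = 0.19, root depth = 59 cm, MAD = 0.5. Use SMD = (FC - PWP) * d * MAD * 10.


SMD = (FC - PWP) * d * MAD * 10
SMD = (0.37 - 0.19) * 59 * 0.5 * 10
SMD = 0.1800 * 59 * 0.5 * 10

53.1000 mm


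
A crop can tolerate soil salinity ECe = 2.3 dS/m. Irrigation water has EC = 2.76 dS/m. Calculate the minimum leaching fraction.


LR = ECiw / (5*ECe - ECiw)
LR = 2.76 / (5*2.3 - 2.76)
LR = 2.76 / 8.7400

0.3158


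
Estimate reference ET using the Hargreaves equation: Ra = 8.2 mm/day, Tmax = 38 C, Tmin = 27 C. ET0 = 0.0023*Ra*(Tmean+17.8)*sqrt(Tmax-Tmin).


Tmean = (Tmax + Tmin)/2 = (38 + 27)/2 = 32.5
ET0 = 0.0023 * 8.2 * (32.5 + 17.8) * sqrt(38 - 27)
ET0 = 0.0023 * 8.2 * 50.3 * 3.316625

3.1463 mm/day


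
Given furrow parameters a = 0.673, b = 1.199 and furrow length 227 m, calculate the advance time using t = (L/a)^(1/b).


t = (L/a)^(1/b)
t = (227/0.673)^(1/1.199)
t = 337.295691^(1/1.199)

128.3609 min


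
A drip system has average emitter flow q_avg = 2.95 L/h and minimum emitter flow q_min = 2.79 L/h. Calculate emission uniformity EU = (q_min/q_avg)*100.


EU = (q_min/q_avg)*100 = (2.79/2.95)*100 = 94.5763%

94.5763 %


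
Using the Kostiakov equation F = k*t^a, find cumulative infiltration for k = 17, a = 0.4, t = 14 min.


F = k * t^a = 17 * 14^0.4
F = 17 * 2.873765

48.8540 mm


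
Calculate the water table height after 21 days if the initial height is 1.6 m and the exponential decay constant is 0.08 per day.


m = m0 * exp(-k*t)
m = 1.6 * exp(-0.08 * 21)
m = 1.6 * exp(-1.6800)

0.2982 m


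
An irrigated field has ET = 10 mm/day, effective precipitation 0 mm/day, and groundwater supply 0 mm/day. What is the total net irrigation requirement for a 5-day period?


Daily deficit = ET - Pe - GW = 10 - 0 - 0 = 10 mm/day
NIR = 10 * 5 = 50 mm

50.0000 mm


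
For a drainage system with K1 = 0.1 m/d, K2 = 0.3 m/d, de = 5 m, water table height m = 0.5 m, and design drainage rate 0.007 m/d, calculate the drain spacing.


S^2 = 8*K2*de*m/q + 4*K1*m^2/q
S^2 = 8*0.3*5*0.5/0.007 + 4*0.1*0.5^2/0.007
S = sqrt(871.4286)

29.5200 m


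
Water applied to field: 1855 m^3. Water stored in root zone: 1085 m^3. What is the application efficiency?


Ea = V_root / V_field * 100 = 1085 / 1855 * 100 = 58.4906%

58.4906 %


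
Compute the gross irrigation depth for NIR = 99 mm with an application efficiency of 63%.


Ea = 63% = 0.63
GID = NIR / Ea = 99 / 0.63 = 157.1429 mm

157.1429 mm


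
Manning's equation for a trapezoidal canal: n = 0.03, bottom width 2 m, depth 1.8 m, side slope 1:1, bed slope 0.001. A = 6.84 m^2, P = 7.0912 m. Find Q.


R = A/P = 6.84/7.0912 = 0.964576
Q = (1/0.03) * 6.84 * 0.964576^(2/3) * 0.001^0.5

7.0387 m^3/s


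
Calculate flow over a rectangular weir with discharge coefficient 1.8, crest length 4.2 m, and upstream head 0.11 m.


Q = C * L * H^(3/2) = 1.8 * 4.2 * 0.11^1.5 = 1.8 * 4.2 * 0.036483

0.2758 m^3/s


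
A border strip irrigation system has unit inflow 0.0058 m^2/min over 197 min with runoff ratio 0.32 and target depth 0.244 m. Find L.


L = q*t/((1+r)*Z)
L = 0.0058*197/((1+0.32)*0.244)
L = 1.1426/0.32208

3.5476 m


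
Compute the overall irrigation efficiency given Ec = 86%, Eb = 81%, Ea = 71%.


Ec = 0.86, Eb = 0.81, Ea = 0.71
E = 0.86 * 0.81 * 0.71 * 100 = 49.4586%

49.4586 %


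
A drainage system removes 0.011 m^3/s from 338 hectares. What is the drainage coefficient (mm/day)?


DC = Q * 86400 / (A * 10000) * 1000
DC = 0.011 * 86400 / (338 * 10000) * 1000
DC = 950400.0000 / 3380000

0.2812 mm/day


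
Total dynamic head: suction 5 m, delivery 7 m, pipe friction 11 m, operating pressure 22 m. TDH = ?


TDH = Hs + Hd + hf + Hp = 5 + 7 + 11 + 22 = 45

45 m


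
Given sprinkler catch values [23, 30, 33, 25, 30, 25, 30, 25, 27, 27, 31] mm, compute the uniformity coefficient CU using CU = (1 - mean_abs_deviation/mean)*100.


mean = 27.818182 mm
MAD = 2.710744 mm
CU = (1 - 2.710744/27.818182)*100

90.2555 %


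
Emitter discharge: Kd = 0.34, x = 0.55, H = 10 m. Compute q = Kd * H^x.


q = Kd * H^x = 0.34 * 10^0.55 = 0.34 * 3.548134

1.2064 L/h


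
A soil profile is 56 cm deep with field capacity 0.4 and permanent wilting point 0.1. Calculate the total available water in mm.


AWC = (FC - PWP) * d * 10
AWC = (0.4 - 0.1) * 56 * 10
AWC = 0.3000 * 56 * 10

168.0000 mm


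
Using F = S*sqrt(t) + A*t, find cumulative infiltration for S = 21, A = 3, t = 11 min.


F = S*sqrt(t) + A*t
F = 21*sqrt(11) + 3*11
F = 21*3.316625 + 33

102.6491 mm


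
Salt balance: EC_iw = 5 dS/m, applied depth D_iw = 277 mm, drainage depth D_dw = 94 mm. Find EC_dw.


EC_dw = EC_iw * D_iw / D_dw
EC_dw = 5 * 277 / 94
EC_dw = 1385 / 94

14.7340 dS/m


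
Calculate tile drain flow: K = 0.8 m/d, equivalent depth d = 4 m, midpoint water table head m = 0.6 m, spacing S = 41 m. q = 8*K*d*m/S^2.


q = 8*K*d*m/S^2
q = 8*0.8*4*0.6/41^2
q = 15.3600 / 1681

0.0091 m/d


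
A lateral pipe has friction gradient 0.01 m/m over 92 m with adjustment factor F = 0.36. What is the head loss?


hf = J * L * F = 0.01 * 92 * 0.36 = 0.3312 m

0.3312 m


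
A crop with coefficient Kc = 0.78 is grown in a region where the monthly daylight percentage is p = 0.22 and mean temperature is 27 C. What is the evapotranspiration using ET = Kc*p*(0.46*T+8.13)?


ET = Kc * p * (0.46*T + 8.13)
ET = 0.78 * 0.22 * (0.46*27 + 8.13)
ET = 0.78 * 0.22 * 20.5500

3.5264 mm/day


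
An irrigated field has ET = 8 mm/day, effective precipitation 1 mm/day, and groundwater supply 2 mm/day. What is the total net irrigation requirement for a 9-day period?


Daily deficit = ET - Pe - GW = 8 - 1 - 2 = 5 mm/day
NIR = 5 * 9 = 45 mm

45.0000 mm


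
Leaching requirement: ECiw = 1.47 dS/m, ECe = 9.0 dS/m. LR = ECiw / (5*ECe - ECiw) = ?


LR = ECiw / (5*ECe - ECiw)
LR = 1.47 / (5*9.0 - 1.47)
LR = 1.47 / 43.5300

0.0338


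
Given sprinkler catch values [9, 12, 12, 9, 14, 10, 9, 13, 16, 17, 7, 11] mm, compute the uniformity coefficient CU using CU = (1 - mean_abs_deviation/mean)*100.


mean = 11.583333 mm
MAD = 2.416667 mm
CU = (1 - 2.416667/11.583333)*100

79.1367 %


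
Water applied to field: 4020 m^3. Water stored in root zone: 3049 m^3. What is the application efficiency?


Ea = V_root / V_field * 100 = 3049 / 4020 * 100 = 75.8458%

75.8458 %


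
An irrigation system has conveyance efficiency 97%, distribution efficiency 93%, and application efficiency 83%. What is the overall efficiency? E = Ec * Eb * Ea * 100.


Ec = 0.97, Eb = 0.93, Ea = 0.83
E = 0.97 * 0.93 * 0.83 * 100 = 74.8743%

74.8743 %


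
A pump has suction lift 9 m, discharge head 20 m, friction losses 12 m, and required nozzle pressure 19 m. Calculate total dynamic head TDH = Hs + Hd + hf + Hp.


TDH = Hs + Hd + hf + Hp = 9 + 20 + 12 + 19 = 60

60 m


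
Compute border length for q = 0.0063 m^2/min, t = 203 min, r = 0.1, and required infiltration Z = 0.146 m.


L = q*t/((1+r)*Z)
L = 0.0063*203/((1+0.1)*0.146)
L = 1.2789/0.1606

7.9633 m


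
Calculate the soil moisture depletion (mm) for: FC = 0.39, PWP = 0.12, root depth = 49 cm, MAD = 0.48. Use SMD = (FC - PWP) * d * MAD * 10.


SMD = (FC - PWP) * d * MAD * 10
SMD = (0.39 - 0.12) * 49 * 0.48 * 10
SMD = 0.2700 * 49 * 0.48 * 10

63.5040 mm


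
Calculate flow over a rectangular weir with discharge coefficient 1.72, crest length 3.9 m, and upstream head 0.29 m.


Q = C * L * H^(3/2) = 1.72 * 3.9 * 0.29^1.5 = 1.72 * 3.9 * 0.156170

1.0476 m^3/s


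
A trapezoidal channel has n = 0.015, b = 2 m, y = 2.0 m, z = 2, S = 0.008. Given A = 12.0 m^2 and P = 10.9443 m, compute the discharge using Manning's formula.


R = A/P = 12.0/10.9443 = 1.096461
Q = (1/0.015) * 12.0 * 1.096461^(2/3) * 0.008^0.5

76.0847 m^3/s


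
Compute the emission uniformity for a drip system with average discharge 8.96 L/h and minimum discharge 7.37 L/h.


EU = (q_min/q_avg)*100 = (7.37/8.96)*100 = 82.2545%

82.2545 %


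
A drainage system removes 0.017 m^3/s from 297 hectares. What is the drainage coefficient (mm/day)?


DC = Q * 86400 / (A * 10000) * 1000
DC = 0.017 * 86400 / (297 * 10000) * 1000
DC = 1468800.0000 / 2970000

0.4945 mm/day


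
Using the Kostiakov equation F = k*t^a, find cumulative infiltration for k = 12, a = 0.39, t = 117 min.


F = k * t^a = 12 * 117^0.39
F = 12 * 6.406082

76.8730 mm


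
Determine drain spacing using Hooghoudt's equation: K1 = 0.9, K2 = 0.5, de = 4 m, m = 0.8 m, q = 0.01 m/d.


S^2 = 8*K2*de*m/q + 4*K1*m^2/q
S^2 = 8*0.5*4*0.8/0.01 + 4*0.9*0.8^2/0.01
S = sqrt(1510.4000)

38.8639 m


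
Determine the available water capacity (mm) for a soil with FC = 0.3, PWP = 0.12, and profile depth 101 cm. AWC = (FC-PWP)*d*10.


AWC = (FC - PWP) * d * 10
AWC = (0.3 - 0.12) * 101 * 10
AWC = 0.1800 * 101 * 10

181.8000 mm


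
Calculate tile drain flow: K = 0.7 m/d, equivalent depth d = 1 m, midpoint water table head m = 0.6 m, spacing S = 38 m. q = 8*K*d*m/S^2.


q = 8*K*d*m/S^2
q = 8*0.7*1*0.6/38^2
q = 3.3600 / 1444

0.0023 m/d


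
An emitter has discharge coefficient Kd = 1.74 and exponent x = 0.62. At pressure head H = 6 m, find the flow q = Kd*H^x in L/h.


q = Kd * H^x = 1.74 * 6^0.62 = 1.74 * 3.037063

5.2845 L/h


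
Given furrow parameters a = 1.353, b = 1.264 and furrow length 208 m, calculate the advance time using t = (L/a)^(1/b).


t = (L/a)^(1/b)
t = (208/1.353)^(1/1.264)
t = 153.732446^(1/1.264)

53.7076 min


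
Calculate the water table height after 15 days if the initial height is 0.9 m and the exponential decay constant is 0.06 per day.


m = m0 * exp(-k*t)
m = 0.9 * exp(-0.06 * 15)
m = 0.9 * exp(-0.9000)

0.3659 m


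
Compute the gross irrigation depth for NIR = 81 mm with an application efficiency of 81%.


Ea = 81% = 0.81
GID = NIR / Ea = 81 / 0.81 = 100.0000 mm

100.0000 mm


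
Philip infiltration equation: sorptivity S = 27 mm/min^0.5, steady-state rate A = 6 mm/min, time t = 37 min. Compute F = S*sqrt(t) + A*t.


F = S*sqrt(t) + A*t
F = 27*sqrt(37) + 6*37
F = 27*6.082763 + 222

386.2346 mm


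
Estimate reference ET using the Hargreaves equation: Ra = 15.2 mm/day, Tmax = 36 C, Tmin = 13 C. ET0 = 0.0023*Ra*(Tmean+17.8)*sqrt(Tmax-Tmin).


Tmean = (Tmax + Tmin)/2 = (36 + 13)/2 = 24.5
ET0 = 0.0023 * 15.2 * (24.5 + 17.8) * sqrt(36 - 13)
ET0 = 0.0023 * 15.2 * 42.3 * 4.795832

7.0921 mm/day


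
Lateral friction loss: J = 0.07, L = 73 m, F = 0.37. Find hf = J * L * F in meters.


hf = J * L * F = 0.07 * 73 * 0.37 = 1.8907 m

1.8907 m


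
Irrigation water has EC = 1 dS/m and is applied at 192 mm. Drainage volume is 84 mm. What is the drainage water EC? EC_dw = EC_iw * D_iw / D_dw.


EC_dw = EC_iw * D_iw / D_dw
EC_dw = 1 * 192 / 84
EC_dw = 192 / 84

2.2857 dS/m


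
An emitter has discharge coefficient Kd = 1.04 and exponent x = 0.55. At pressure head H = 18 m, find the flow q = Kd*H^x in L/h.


q = Kd * H^x = 1.04 * 18^0.55 = 1.04 * 4.902300

5.0984 L/h


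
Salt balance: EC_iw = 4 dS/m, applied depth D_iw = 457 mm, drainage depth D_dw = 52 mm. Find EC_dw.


EC_dw = EC_iw * D_iw / D_dw
EC_dw = 4 * 457 / 52
EC_dw = 1828 / 52

35.1538 dS/m


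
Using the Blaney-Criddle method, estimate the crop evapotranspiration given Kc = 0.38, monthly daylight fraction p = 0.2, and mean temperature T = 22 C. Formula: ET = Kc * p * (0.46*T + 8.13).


ET = Kc * p * (0.46*T + 8.13)
ET = 0.38 * 0.2 * (0.46*22 + 8.13)
ET = 0.38 * 0.2 * 18.2500

1.3870 mm/day


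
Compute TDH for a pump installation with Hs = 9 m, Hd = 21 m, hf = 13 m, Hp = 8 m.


TDH = Hs + Hd + hf + Hp = 9 + 21 + 13 + 8 = 51

51 m


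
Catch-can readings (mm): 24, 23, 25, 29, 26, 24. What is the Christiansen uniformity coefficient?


mean = 25.166667 mm
MAD = 1.555556 mm
CU = (1 - 1.555556/25.166667)*100

93.8190 %


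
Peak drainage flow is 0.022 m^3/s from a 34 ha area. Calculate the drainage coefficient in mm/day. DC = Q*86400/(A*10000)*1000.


DC = Q * 86400 / (A * 10000) * 1000
DC = 0.022 * 86400 / (34 * 10000) * 1000
DC = 1900800.0000 / 340000

5.5906 mm/day


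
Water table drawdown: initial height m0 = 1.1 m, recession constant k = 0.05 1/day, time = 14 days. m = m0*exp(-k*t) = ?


m = m0 * exp(-k*t)
m = 1.1 * exp(-0.05 * 14)
m = 1.1 * exp(-0.7000)

0.5462 m


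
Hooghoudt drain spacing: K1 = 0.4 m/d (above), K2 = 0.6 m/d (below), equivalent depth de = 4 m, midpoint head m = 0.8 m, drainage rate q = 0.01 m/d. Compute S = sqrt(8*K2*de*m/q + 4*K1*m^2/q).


S^2 = 8*K2*de*m/q + 4*K1*m^2/q
S^2 = 8*0.6*4*0.8/0.01 + 4*0.4*0.8^2/0.01
S = sqrt(1638.4000)

40.4772 m


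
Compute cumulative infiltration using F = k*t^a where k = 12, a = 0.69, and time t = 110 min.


F = k * t^a = 12 * 110^0.69
F = 12 * 25.618928

307.4271 mm


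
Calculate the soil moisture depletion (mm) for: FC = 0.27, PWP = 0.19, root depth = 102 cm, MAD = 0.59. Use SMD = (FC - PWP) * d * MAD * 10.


SMD = (FC - PWP) * d * MAD * 10
SMD = (0.27 - 0.19) * 102 * 0.59 * 10
SMD = 0.0800 * 102 * 0.59 * 10

48.1440 mm


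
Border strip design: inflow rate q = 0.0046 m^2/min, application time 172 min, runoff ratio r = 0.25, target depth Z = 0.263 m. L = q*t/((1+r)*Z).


L = q*t/((1+r)*Z)
L = 0.0046*172/((1+0.25)*0.263)
L = 0.7912/0.32875

2.4067 m


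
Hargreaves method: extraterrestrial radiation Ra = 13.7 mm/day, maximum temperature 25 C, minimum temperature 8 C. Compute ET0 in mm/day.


Tmean = (Tmax + Tmin)/2 = (25 + 8)/2 = 16.5
ET0 = 0.0023 * 13.7 * (16.5 + 17.8) * sqrt(25 - 8)
ET0 = 0.0023 * 13.7 * 34.3 * 4.123106

4.4562 mm/day


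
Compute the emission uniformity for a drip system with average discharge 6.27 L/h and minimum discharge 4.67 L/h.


EU = (q_min/q_avg)*100 = (4.67/6.27)*100 = 74.4817%

74.4817 %


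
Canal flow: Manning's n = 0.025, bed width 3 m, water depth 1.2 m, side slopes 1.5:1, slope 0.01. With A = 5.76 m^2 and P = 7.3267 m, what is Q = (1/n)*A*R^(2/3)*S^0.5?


R = A/P = 5.76/7.3267 = 0.786166
Q = (1/0.025) * 5.76 * 0.786166^(2/3) * 0.01^0.5

19.6257 m^3/s


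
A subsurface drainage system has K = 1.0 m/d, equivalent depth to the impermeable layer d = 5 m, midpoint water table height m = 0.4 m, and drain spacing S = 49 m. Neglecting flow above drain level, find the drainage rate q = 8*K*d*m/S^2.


q = 8*K*d*m/S^2
q = 8*1.0*5*0.4/49^2
q = 16.0000 / 2401

0.0067 m/d


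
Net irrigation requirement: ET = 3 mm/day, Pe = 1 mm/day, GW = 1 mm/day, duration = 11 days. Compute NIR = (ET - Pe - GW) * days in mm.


Daily deficit = ET - Pe - GW = 3 - 1 - 1 = 1 mm/day
NIR = 1 * 11 = 11 mm

11.0000 mm


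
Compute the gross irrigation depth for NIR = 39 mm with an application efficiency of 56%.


Ea = 56% = 0.56
GID = NIR / Ea = 39 / 0.56 = 69.6429 mm

69.6429 mm


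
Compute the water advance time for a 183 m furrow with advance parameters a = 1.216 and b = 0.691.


t = (L/a)^(1/b)
t = (183/1.216)^(1/0.691)
t = 150.493421^(1/0.691)

1416.6268 min


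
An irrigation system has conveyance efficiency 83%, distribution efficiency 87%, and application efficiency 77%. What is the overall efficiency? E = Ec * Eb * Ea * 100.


Ec = 0.83, Eb = 0.87, Ea = 0.77
E = 0.83 * 0.87 * 0.77 * 100 = 55.6017%

55.6017 %


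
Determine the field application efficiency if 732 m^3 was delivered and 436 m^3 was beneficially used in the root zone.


Ea = V_root / V_field * 100 = 436 / 732 * 100 = 59.5628%

59.5628 %


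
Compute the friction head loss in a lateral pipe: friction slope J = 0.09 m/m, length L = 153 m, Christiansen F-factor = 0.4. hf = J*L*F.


hf = J * L * F = 0.09 * 153 * 0.4 = 5.5080 m

5.5080 m


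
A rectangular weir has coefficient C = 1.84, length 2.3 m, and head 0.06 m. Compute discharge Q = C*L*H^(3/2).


Q = C * L * H^(3/2) = 1.84 * 2.3 * 0.06^1.5 = 1.84 * 2.3 * 0.014697

0.0622 m^3/s


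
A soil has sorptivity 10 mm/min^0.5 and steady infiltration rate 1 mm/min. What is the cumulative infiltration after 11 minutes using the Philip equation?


F = S*sqrt(t) + A*t
F = 10*sqrt(11) + 1*11
F = 10*3.316625 + 11

44.1663 mm


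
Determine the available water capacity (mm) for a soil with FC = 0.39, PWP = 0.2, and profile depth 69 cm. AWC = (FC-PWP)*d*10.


AWC = (FC - PWP) * d * 10
AWC = (0.39 - 0.2) * 69 * 10
AWC = 0.1900 * 69 * 10

131.1000 mm


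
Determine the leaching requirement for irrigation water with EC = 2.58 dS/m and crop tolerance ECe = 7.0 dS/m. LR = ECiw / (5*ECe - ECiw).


LR = ECiw / (5*ECe - ECiw)
LR = 2.58 / (5*7.0 - 2.58)
LR = 2.58 / 32.4200

0.0796


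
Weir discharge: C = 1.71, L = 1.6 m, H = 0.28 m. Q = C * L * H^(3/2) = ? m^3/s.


Q = C * L * H^(3/2) = 1.71 * 1.6 * 0.28^1.5 = 1.71 * 1.6 * 0.148162

0.4054 m^3/s


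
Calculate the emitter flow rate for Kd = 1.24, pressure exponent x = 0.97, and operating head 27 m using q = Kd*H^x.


q = Kd * H^x = 1.24 * 27^0.97 = 1.24 * 24.458108

30.3281 L/h


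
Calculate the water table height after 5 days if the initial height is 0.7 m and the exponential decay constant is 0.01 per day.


m = m0 * exp(-k*t)
m = 0.7 * exp(-0.01 * 5)
m = 0.7 * exp(-0.0500)

0.6659 m


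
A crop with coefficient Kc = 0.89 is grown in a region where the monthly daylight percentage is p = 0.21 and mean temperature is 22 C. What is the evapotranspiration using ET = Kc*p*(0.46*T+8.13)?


ET = Kc * p * (0.46*T + 8.13)
ET = 0.89 * 0.21 * (0.46*22 + 8.13)
ET = 0.89 * 0.21 * 18.2500

3.4109 mm/day


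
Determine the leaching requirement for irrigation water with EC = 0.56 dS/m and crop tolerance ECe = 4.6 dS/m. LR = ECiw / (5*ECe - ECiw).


LR = ECiw / (5*ECe - ECiw)
LR = 0.56 / (5*4.6 - 0.56)
LR = 0.56 / 22.4400

0.0250


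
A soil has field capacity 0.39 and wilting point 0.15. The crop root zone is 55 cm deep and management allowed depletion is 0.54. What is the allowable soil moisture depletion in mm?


SMD = (FC - PWP) * d * MAD * 10
SMD = (0.39 - 0.15) * 55 * 0.54 * 10
SMD = 0.2400 * 55 * 0.54 * 10

71.2800 mm


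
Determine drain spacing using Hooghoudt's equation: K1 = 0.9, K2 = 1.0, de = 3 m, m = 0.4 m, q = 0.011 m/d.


S^2 = 8*K2*de*m/q + 4*K1*m^2/q
S^2 = 8*1.0*3*0.4/0.011 + 4*0.9*0.4^2/0.011
S = sqrt(925.0909)

30.4153 m


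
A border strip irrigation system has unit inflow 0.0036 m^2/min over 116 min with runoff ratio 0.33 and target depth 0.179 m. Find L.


L = q*t/((1+r)*Z)
L = 0.0036*116/((1+0.33)*0.179)
L = 0.4176/0.23807

1.7541 m


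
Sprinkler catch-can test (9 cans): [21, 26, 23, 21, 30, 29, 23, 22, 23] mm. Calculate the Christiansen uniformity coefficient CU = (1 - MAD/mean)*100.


mean = 24.222222 mm
MAD = 2.740741 mm
CU = (1 - 2.740741/24.222222)*100

88.6850 %


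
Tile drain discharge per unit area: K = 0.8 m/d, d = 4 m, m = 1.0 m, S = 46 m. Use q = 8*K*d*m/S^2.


q = 8*K*d*m/S^2
q = 8*0.8*4*1.0/46^2
q = 25.6000 / 2116

0.0121 m/d


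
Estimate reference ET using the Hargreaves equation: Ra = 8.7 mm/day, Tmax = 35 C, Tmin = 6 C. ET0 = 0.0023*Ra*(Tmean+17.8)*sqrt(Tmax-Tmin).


Tmean = (Tmax + Tmin)/2 = (35 + 6)/2 = 20.5
ET0 = 0.0023 * 8.7 * (20.5 + 17.8) * sqrt(35 - 6)
ET0 = 0.0023 * 8.7 * 38.3 * 5.385165

4.1271 mm/day


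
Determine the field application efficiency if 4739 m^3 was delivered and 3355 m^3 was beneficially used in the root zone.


Ea = V_root / V_field * 100 = 3355 / 4739 * 100 = 70.7955%

70.7955 %


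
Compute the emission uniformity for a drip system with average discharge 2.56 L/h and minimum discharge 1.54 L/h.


EU = (q_min/q_avg)*100 = (1.54/2.56)*100 = 60.1562%

60.1562 %


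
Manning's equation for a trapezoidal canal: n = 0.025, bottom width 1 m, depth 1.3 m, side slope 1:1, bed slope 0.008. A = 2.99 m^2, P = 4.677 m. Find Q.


R = A/P = 2.99/4.677 = 0.639299
Q = (1/0.025) * 2.99 * 0.639299^(2/3) * 0.008^0.5

7.9386 m^3/s


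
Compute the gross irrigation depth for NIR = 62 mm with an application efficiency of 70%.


Ea = 70% = 0.7
GID = NIR / Ea = 62 / 0.7 = 88.5714 mm

88.5714 mm


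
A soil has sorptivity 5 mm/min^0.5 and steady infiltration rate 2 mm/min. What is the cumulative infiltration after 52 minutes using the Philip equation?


F = S*sqrt(t) + A*t
F = 5*sqrt(52) + 2*52
F = 5*7.211103 + 104

140.0555 mm


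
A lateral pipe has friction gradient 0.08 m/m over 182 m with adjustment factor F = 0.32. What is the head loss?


hf = J * L * F = 0.08 * 182 * 0.32 = 4.6592 m

4.6592 m


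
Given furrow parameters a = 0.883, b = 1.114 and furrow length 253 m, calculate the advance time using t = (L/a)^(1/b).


t = (L/a)^(1/b)
t = (253/0.883)^(1/1.114)
t = 286.523216^(1/1.114)

160.5865 min


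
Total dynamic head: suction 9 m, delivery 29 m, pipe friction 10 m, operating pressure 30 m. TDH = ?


TDH = Hs + Hd + hf + Hp = 9 + 29 + 10 + 30 = 78

78 m


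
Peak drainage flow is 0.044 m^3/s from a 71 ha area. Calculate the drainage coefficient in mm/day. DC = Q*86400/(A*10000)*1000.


DC = Q * 86400 / (A * 10000) * 1000
DC = 0.044 * 86400 / (71 * 10000) * 1000
DC = 3801600.0000 / 710000

5.3544 mm/day


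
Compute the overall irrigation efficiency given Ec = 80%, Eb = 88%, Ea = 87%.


Ec = 0.8, Eb = 0.88, Ea = 0.87
E = 0.8 * 0.88 * 0.87 * 100 = 61.2480%

61.2480 %


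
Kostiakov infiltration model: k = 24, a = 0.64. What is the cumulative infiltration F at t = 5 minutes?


F = k * t^a = 24 * 5^0.64
F = 24 * 2.801179

67.2283 mm


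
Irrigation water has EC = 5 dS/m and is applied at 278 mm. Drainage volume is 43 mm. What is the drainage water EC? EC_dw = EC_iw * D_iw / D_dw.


EC_dw = EC_iw * D_iw / D_dw
EC_dw = 5 * 278 / 43
EC_dw = 1390 / 43

32.3256 dS/m


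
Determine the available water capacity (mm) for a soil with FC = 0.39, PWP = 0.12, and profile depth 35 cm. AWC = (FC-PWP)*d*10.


AWC = (FC - PWP) * d * 10
AWC = (0.39 - 0.12) * 35 * 10
AWC = 0.2700 * 35 * 10

94.5000 mm


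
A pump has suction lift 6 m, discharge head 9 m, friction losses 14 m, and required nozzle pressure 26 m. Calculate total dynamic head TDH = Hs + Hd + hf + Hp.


TDH = Hs + Hd + hf + Hp = 6 + 9 + 14 + 26 = 55

55 m


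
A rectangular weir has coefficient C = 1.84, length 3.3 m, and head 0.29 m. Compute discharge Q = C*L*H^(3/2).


Q = C * L * H^(3/2) = 1.84 * 3.3 * 0.29^1.5 = 1.84 * 3.3 * 0.156170

0.9483 m^3/s


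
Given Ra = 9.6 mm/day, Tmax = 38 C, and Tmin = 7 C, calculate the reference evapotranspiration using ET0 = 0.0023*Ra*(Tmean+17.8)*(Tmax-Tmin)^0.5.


Tmean = (Tmax + Tmin)/2 = (38 + 7)/2 = 22.5
ET0 = 0.0023 * 9.6 * (22.5 + 17.8) * sqrt(38 - 7)
ET0 = 0.0023 * 9.6 * 40.3 * 5.567764

4.9543 mm/day


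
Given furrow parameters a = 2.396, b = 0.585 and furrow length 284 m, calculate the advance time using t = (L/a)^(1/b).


t = (L/a)^(1/b)
t = (284/2.396)^(1/0.585)
t = 118.530885^(1/0.585)

3507.6089 min


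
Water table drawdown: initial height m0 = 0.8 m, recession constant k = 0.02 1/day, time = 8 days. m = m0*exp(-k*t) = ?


m = m0 * exp(-k*t)
m = 0.8 * exp(-0.02 * 8)
m = 0.8 * exp(-0.1600)

0.6817 m


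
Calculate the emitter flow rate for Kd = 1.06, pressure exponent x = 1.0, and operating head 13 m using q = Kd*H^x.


q = Kd * H^x = 1.06 * 13^1.0 = 1.06 * 13.000000

13.7800 L/h


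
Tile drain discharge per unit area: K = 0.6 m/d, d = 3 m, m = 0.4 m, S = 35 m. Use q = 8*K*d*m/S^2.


q = 8*K*d*m/S^2
q = 8*0.6*3*0.4/35^2
q = 5.7600 / 1225

0.0047 m/d


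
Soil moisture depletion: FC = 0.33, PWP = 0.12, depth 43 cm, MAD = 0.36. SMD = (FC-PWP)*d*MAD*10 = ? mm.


SMD = (FC - PWP) * d * MAD * 10
SMD = (0.33 - 0.12) * 43 * 0.36 * 10
SMD = 0.2100 * 43 * 0.36 * 10

32.5080 mm


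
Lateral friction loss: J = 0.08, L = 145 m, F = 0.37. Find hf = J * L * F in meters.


hf = J * L * F = 0.08 * 145 * 0.37 = 4.2920 m

4.2920 m


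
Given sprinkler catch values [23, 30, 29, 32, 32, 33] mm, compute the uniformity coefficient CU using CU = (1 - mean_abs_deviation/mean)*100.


mean = 29.833333 mm
MAD = 2.555556 mm
CU = (1 - 2.555556/29.833333)*100

91.4339 %


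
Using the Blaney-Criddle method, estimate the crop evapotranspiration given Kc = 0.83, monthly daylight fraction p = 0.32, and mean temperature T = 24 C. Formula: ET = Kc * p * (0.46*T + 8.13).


ET = Kc * p * (0.46*T + 8.13)
ET = 0.83 * 0.32 * (0.46*24 + 8.13)
ET = 0.83 * 0.32 * 19.1700

5.0916 mm/day


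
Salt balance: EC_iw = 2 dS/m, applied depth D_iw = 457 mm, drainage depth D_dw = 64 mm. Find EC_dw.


EC_dw = EC_iw * D_iw / D_dw
EC_dw = 2 * 457 / 64
EC_dw = 914 / 64

14.2812 dS/m


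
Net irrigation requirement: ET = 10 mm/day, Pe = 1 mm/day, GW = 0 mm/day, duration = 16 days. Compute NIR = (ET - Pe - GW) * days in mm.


Daily deficit = ET - Pe - GW = 10 - 1 - 0 = 9 mm/day
NIR = 9 * 16 = 144 mm

144.0000 mm


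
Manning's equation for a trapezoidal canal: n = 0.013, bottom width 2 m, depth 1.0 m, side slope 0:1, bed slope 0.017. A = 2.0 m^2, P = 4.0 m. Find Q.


R = A/P = 2.0/4.0 = 0.500000
Q = (1/0.013) * 2.0 * 0.500000^(2/3) * 0.017^0.5

12.6364 m^3/s


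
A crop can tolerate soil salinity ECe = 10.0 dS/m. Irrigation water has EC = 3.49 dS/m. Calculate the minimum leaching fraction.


LR = ECiw / (5*ECe - ECiw)
LR = 3.49 / (5*10.0 - 3.49)
LR = 3.49 / 46.5100

0.0750


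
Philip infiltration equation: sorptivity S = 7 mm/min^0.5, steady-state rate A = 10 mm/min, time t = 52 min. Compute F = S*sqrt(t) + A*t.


F = S*sqrt(t) + A*t
F = 7*sqrt(52) + 10*52
F = 7*7.211103 + 520

570.4777 mm


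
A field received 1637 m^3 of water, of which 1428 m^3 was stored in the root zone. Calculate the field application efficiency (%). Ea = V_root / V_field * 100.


Ea = V_root / V_field * 100 = 1428 / 1637 * 100 = 87.2327%

87.2327 %


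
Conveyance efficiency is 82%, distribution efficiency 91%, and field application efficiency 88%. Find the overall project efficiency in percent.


Ec = 0.82, Eb = 0.91, Ea = 0.88
E = 0.82 * 0.91 * 0.88 * 100 = 65.6656%

65.6656 %


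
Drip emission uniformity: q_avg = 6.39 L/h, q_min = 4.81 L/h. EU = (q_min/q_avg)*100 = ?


EU = (q_min/q_avg)*100 = (4.81/6.39)*100 = 75.2739%

75.2739 %


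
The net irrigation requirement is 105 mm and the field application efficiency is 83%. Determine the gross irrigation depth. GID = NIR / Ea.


Ea = 83% = 0.83
GID = NIR / Ea = 105 / 0.83 = 126.5060 mm

126.5060 mm


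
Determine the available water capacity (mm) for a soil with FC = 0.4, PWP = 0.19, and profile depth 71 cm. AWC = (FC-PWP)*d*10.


AWC = (FC - PWP) * d * 10
AWC = (0.4 - 0.19) * 71 * 10
AWC = 0.2100 * 71 * 10

149.1000 mm


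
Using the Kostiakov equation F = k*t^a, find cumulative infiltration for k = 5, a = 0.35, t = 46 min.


F = k * t^a = 5 * 46^0.35
F = 5 * 3.819137

19.0957 mm


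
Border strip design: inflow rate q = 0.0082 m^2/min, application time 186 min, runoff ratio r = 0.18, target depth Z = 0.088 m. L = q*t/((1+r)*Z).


L = q*t/((1+r)*Z)
L = 0.0082*186/((1+0.18)*0.088)
L = 1.5252/0.10384

14.6880 m


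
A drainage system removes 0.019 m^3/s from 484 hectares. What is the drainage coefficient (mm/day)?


DC = Q * 86400 / (A * 10000) * 1000
DC = 0.019 * 86400 / (484 * 10000) * 1000
DC = 1641600.0000 / 4840000

0.3392 mm/day


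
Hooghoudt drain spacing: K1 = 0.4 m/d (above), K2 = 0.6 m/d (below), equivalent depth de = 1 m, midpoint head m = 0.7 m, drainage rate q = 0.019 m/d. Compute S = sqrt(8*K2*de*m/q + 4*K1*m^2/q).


S^2 = 8*K2*de*m/q + 4*K1*m^2/q
S^2 = 8*0.6*1*0.7/0.019 + 4*0.4*0.7^2/0.019
S = sqrt(218.1053)

14.7684 m


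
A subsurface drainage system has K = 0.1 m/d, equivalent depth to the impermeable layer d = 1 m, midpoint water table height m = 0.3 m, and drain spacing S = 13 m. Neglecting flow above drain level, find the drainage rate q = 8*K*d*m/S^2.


q = 8*K*d*m/S^2
q = 8*0.1*1*0.3/13^2
q = 0.2400 / 169

0.0014 m/d


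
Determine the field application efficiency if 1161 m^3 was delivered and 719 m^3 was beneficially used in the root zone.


Ea = V_root / V_field * 100 = 719 / 1161 * 100 = 61.9294%

61.9294 %


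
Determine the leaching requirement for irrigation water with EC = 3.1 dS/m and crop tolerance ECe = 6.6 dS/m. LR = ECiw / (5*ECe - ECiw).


LR = ECiw / (5*ECe - ECiw)
LR = 3.1 / (5*6.6 - 3.1)
LR = 3.1 / 29.9000

0.1037


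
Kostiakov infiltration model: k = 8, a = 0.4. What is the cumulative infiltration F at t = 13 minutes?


F = k * t^a = 8 * 13^0.4
F = 8 * 2.789827

22.3186 mm


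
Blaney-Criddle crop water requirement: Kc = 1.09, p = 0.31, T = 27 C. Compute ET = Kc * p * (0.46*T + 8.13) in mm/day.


ET = Kc * p * (0.46*T + 8.13)
ET = 1.09 * 0.31 * (0.46*27 + 8.13)
ET = 1.09 * 0.31 * 20.5500

6.9438 mm/day


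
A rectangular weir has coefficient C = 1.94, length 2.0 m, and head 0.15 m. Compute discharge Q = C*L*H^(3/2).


Q = C * L * H^(3/2) = 1.94 * 2.0 * 0.15^1.5 = 1.94 * 2.0 * 0.058095

0.2254 m^3/s


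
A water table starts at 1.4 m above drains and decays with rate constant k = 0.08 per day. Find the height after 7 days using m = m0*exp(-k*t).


m = m0 * exp(-k*t)
m = 1.4 * exp(-0.08 * 7)
m = 1.4 * exp(-0.5600)

0.7997 m


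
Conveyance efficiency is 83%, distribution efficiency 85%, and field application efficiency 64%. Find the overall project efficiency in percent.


Ec = 0.83, Eb = 0.85, Ea = 0.64
E = 0.83 * 0.85 * 0.64 * 100 = 45.1520%

45.1520 %


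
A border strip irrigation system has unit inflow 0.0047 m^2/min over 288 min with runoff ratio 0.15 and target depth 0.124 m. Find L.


L = q*t/((1+r)*Z)
L = 0.0047*288/((1+0.15)*0.124)
L = 1.3536/0.1426

9.4923 m


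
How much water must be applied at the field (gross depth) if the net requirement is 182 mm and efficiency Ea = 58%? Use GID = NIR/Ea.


Ea = 58% = 0.58
GID = NIR / Ea = 182 / 0.58 = 313.7931 mm

313.7931 mm


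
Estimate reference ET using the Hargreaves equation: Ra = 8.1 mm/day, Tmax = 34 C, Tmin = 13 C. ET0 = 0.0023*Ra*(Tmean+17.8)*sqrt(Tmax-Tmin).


Tmean = (Tmax + Tmin)/2 = (34 + 13)/2 = 23.5
ET0 = 0.0023 * 8.1 * (23.5 + 17.8) * sqrt(34 - 13)
ET0 = 0.0023 * 8.1 * 41.3 * 4.582576

3.5259 mm/day


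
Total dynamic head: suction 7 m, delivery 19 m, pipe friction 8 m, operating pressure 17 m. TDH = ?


TDH = Hs + Hd + hf + Hp = 7 + 19 + 8 + 17 = 51

51 m


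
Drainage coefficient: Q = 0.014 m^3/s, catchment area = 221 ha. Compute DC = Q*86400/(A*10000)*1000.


DC = Q * 86400 / (A * 10000) * 1000
DC = 0.014 * 86400 / (221 * 10000) * 1000
DC = 1209600.0000 / 2210000

0.5473 mm/day


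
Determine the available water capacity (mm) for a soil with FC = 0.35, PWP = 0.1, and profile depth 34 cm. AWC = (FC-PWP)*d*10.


AWC = (FC - PWP) * d * 10
AWC = (0.35 - 0.1) * 34 * 10
AWC = 0.2500 * 34 * 10

85.0000 mm


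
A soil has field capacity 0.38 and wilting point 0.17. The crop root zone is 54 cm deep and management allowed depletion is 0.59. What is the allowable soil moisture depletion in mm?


SMD = (FC - PWP) * d * MAD * 10
SMD = (0.38 - 0.17) * 54 * 0.59 * 10
SMD = 0.2100 * 54 * 0.59 * 10

66.9060 mm


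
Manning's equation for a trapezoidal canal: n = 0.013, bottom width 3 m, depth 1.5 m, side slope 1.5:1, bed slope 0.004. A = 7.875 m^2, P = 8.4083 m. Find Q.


R = A/P = 7.875/8.4083 = 0.936575
Q = (1/0.013) * 7.875 * 0.936575^(2/3) * 0.004^0.5

36.6746 m^3/s


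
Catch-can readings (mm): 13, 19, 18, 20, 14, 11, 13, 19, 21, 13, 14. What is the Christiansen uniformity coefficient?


mean = 15.909091 mm
MAD = 3.173554 mm
CU = (1 - 3.173554/15.909091)*100

80.0519 %


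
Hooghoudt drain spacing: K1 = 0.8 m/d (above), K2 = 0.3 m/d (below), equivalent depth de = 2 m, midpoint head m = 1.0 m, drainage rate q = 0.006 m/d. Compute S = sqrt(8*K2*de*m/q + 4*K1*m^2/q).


S^2 = 8*K2*de*m/q + 4*K1*m^2/q
S^2 = 8*0.3*2*1.0/0.006 + 4*0.8*1.0^2/0.006
S = sqrt(1333.3333)

36.5148 m


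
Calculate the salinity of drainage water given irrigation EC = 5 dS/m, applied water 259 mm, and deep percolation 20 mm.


EC_dw = EC_iw * D_iw / D_dw
EC_dw = 5 * 259 / 20
EC_dw = 1295 / 20

64.7500 dS/m


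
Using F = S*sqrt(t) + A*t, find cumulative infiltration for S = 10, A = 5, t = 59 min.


F = S*sqrt(t) + A*t
F = 10*sqrt(59) + 5*59
F = 10*7.681146 + 295

371.8115 mm


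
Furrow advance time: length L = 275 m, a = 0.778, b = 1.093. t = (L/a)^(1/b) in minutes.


t = (L/a)^(1/b)
t = (275/0.778)^(1/1.093)
t = 353.470437^(1/1.093)

214.5466 min


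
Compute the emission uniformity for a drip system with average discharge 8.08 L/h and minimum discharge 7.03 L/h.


EU = (q_min/q_avg)*100 = (7.03/8.08)*100 = 87.0050%

87.0050 %


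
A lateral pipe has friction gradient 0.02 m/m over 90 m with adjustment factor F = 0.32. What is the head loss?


hf = J * L * F = 0.02 * 90 * 0.32 = 0.5760 m

0.5760 m


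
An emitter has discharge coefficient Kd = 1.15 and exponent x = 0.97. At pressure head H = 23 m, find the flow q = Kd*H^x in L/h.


q = Kd * H^x = 1.15 * 23^0.97 = 1.15 * 20.935146

24.0754 L/h


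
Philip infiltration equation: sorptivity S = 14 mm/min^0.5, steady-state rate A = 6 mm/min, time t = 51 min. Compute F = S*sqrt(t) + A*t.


F = S*sqrt(t) + A*t
F = 14*sqrt(51) + 6*51
F = 14*7.141428 + 306

405.9800 mm


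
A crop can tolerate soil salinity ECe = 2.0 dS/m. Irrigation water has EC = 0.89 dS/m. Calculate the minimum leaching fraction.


LR = ECiw / (5*ECe - ECiw)
LR = 0.89 / (5*2.0 - 0.89)
LR = 0.89 / 9.1100

0.0977


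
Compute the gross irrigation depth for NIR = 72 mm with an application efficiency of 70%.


Ea = 70% = 0.7
GID = NIR / Ea = 72 / 0.7 = 102.8571 mm

102.8571 mm


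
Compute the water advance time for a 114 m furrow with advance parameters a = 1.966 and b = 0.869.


t = (L/a)^(1/b)
t = (114/1.966)^(1/0.869)
t = 57.985758^(1/0.869)

106.9396 min


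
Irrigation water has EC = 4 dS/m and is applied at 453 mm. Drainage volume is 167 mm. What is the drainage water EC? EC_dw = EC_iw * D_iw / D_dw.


EC_dw = EC_iw * D_iw / D_dw
EC_dw = 4 * 453 / 167
EC_dw = 1812 / 167

10.8503 dS/m


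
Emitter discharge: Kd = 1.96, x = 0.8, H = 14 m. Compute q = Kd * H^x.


q = Kd * H^x = 1.96 * 14^0.8 = 1.96 * 8.258524

16.1867 L/h


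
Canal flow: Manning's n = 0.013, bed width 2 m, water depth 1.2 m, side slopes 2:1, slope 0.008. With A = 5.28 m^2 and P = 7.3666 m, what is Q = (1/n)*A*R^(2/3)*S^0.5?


R = A/P = 5.28/7.3666 = 0.716749
Q = (1/0.013) * 5.28 * 0.716749^(2/3) * 0.008^0.5

29.0947 m^3/s


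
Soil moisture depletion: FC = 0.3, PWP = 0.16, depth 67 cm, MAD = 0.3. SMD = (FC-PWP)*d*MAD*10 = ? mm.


SMD = (FC - PWP) * d * MAD * 10
SMD = (0.3 - 0.16) * 67 * 0.3 * 10
SMD = 0.1400 * 67 * 0.3 * 10

28.1400 mm


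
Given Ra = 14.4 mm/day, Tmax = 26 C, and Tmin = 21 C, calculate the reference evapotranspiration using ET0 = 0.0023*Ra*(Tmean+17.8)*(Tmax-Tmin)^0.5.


Tmean = (Tmax + Tmin)/2 = (26 + 21)/2 = 23.5
ET0 = 0.0023 * 14.4 * (23.5 + 17.8) * sqrt(26 - 21)
ET0 = 0.0023 * 14.4 * 41.3 * 2.236068

3.0586 mm/day


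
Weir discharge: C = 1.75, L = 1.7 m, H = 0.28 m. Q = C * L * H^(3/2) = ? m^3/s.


Q = C * L * H^(3/2) = 1.75 * 1.7 * 0.28^1.5 = 1.75 * 1.7 * 0.148162

0.4408 m^3/s


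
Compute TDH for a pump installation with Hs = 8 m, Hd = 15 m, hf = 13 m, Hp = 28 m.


TDH = Hs + Hd + hf + Hp = 8 + 15 + 13 + 28 = 64

64 m


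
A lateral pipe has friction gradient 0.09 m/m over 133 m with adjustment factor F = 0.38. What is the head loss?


hf = J * L * F = 0.09 * 133 * 0.38 = 4.5486 m

4.5486 m


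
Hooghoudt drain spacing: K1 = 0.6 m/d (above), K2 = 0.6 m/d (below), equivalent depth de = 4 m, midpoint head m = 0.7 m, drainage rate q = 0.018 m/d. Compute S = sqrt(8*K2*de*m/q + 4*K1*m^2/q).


S^2 = 8*K2*de*m/q + 4*K1*m^2/q
S^2 = 8*0.6*4*0.7/0.018 + 4*0.6*0.7^2/0.018
S = sqrt(812.0000)

28.4956 m


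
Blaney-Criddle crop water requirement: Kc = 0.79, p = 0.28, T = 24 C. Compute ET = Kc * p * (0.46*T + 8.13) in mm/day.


ET = Kc * p * (0.46*T + 8.13)
ET = 0.79 * 0.28 * (0.46*24 + 8.13)
ET = 0.79 * 0.28 * 19.1700

4.2404 mm/day


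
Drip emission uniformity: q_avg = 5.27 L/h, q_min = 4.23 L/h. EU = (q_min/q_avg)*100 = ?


EU = (q_min/q_avg)*100 = (4.23/5.27)*100 = 80.2657%

80.2657 %


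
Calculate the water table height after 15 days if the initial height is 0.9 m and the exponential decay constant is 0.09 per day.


m = m0 * exp(-k*t)
m = 0.9 * exp(-0.09 * 15)
m = 0.9 * exp(-1.3500)

0.2333 m


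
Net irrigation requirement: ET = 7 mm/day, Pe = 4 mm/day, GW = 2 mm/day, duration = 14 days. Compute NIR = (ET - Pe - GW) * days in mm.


Daily deficit = ET - Pe - GW = 7 - 4 - 2 = 1 mm/day
NIR = 1 * 14 = 14 mm

14.0000 mm


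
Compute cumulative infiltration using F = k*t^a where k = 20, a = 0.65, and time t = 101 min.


F = k * t^a = 20 * 101^0.65
F = 20 * 20.082089

401.6418 mm


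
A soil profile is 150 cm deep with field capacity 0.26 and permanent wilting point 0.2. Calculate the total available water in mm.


AWC = (FC - PWP) * d * 10
AWC = (0.26 - 0.2) * 150 * 10
AWC = 0.0600 * 150 * 10

90.0000 mm


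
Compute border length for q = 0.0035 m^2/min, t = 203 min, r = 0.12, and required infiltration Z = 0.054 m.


L = q*t/((1+r)*Z)
L = 0.0035*203/((1+0.12)*0.054)
L = 0.7105/0.06048

11.7477 m


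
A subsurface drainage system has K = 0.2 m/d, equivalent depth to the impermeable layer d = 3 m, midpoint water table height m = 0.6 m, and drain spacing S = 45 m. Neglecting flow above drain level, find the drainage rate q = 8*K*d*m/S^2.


q = 8*K*d*m/S^2
q = 8*0.2*3*0.6/45^2
q = 2.8800 / 2025

0.0014 m/d


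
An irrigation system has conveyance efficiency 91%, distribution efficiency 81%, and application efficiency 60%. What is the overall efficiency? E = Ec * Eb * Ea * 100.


Ec = 0.91, Eb = 0.81, Ea = 0.6
E = 0.91 * 0.81 * 0.6 * 100 = 44.2260%

44.2260 %


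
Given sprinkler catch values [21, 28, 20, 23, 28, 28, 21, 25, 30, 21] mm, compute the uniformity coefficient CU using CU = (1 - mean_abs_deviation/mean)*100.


mean = 24.500000 mm
MAD = 3.300000 mm
CU = (1 - 3.300000/24.500000)*100

86.5306 %


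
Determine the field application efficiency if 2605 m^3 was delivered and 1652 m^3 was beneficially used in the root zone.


Ea = V_root / V_field * 100 = 1652 / 2605 * 100 = 63.4165%

63.4165 %


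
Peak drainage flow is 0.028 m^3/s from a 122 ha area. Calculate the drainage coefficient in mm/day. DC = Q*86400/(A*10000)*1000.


DC = Q * 86400 / (A * 10000) * 1000
DC = 0.028 * 86400 / (122 * 10000) * 1000
DC = 2419200.0000 / 1220000

1.9830 mm/day


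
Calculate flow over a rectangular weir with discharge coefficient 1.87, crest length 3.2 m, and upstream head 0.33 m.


Q = C * L * H^(3/2) = 1.87 * 3.2 * 0.33^1.5 = 1.87 * 3.2 * 0.189571

1.1344 m^3/s


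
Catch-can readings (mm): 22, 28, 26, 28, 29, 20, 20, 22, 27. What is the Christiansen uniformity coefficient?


mean = 24.666667 mm
MAD = 3.259259 mm
CU = (1 - 3.259259/24.666667)*100

86.7868 %


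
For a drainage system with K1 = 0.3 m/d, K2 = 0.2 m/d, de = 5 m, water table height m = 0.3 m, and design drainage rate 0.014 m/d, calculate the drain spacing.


S^2 = 8*K2*de*m/q + 4*K1*m^2/q
S^2 = 8*0.2*5*0.3/0.014 + 4*0.3*0.3^2/0.014
S = sqrt(179.1429)

13.3844 m
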